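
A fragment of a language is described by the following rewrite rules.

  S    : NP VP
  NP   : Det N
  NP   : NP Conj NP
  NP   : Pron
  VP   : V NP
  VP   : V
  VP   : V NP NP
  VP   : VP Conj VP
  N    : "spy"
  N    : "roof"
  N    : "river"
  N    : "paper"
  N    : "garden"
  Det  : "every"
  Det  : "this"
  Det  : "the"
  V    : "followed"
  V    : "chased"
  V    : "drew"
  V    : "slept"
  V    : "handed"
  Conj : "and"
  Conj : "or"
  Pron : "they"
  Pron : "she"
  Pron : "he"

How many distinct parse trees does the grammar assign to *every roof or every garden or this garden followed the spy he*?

The two bracketings:
[S [NP [NP [Det every] [N roof]] [Conj or] [NP [NP [Det every] [N garden]] [Conj or] [NP [Det this] [N garden]]]] [VP [V followed] [NP [Det the] [N spy]] [NP [Pron he]]]]
[S [NP [NP [NP [Det every] [N roof]] [Conj or] [NP [Det every] [N garden]]] [Conj or] [NP [Det this] [N garden]]] [VP [V followed] [NP [Det the] [N spy]] [NP [Pron he]]]]
The trees differ in how a recursive rule is bracketed over the same span.

2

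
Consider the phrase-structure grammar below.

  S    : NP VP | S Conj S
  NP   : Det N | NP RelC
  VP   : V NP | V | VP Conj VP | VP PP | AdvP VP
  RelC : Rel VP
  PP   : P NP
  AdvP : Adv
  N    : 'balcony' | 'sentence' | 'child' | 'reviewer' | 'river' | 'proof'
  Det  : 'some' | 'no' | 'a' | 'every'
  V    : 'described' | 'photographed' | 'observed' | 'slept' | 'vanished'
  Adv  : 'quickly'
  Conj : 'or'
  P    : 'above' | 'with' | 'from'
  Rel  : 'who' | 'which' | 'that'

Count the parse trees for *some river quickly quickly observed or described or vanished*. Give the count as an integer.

Two of the 9 distinct bracketings:
[S [NP [Det some] [N river]] [VP [VP [AdvP [Adv quickly]] [VP [AdvP [Adv quickly]] [VP [V observed]]]] [Conj or] [VP [VP [V described]] [Conj or] [VP [V vanished]]]]]
[S [NP [Det some] [N river]] [VP [VP [VP [AdvP [Adv quickly]] [VP [AdvP [Adv quickly]] [VP [V observed]]]] [Conj or] [VP [V described]]] [Conj or] [VP [V vanished]]]]
The trees differ in how a recursive rule is bracketed over the same span.

9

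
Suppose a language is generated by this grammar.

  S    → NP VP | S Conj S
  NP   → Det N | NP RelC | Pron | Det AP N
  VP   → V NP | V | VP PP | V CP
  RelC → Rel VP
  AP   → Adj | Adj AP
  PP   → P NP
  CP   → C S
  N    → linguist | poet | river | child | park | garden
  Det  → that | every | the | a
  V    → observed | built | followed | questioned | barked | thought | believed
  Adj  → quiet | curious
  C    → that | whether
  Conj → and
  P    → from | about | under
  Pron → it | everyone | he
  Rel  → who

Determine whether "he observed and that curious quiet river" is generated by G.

Ungrammatical

For S → NP VP, the only prefix that parses as NP is 'he', but the remainder 'observed and that curious quiet river' is not a VP under these rules. The alternative S rule S → S Conj S likewise has no satisfying split.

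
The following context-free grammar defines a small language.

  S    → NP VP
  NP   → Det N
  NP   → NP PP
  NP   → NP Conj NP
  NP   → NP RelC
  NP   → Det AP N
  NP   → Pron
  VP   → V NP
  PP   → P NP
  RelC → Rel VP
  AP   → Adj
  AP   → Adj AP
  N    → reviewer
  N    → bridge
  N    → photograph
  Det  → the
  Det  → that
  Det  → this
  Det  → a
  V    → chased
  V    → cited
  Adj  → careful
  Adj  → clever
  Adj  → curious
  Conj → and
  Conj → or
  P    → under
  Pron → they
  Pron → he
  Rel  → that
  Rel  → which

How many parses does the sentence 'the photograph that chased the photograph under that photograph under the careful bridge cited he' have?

5

Two of the 5 distinct bracketings:
[S [NP [NP [NP [Det the] [N photograph]] [RelC [Rel that] [VP [V chased] [NP [Det the] [N photograph]]]]] [PP [P under] [NP [NP [Det that] [N photograph]] [PP [P under] [NP [Det the] [AP [Adj careful]] [N bridge]]]]]] [VP [V cited] [NP [Pron he]]]]
[S [NP [NP [NP [NP [Det the] [N photograph]] [RelC [Rel that] [VP [V chased] [NP [Det the] [N photograph]]]]] [PP [P under] [NP [Det that] [N photograph]]]] [PP [P under] [NP [Det the] [AP [Adj careful]] [N bridge]]]] [VP [V cited] [NP [Pron he]]]]
The trees differ in how a recursive rule is bracketed over the same span.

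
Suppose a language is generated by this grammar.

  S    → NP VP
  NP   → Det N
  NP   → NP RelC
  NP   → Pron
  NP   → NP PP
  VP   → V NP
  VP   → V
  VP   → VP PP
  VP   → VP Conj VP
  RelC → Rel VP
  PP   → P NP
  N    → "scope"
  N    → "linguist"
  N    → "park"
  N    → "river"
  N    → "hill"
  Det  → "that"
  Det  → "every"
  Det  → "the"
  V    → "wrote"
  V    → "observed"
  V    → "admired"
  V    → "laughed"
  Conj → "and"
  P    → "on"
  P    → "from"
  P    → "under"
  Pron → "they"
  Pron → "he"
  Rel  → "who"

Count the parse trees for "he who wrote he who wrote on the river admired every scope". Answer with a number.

Two of the 6 distinct bracketings:
[S [NP [NP [Pron he]] [RelC [Rel who] [VP [V wrote] [NP [NP [Pron he]] [RelC [Rel who] [VP [VP [V wrote]] [PP [P on] [NP [Det the] [N river]]]]]]]]] [VP [V admired] [NP [Det every] [N scope]]]]
[S [NP [NP [Pron he]] [RelC [Rel who] [VP [V wrote] [NP [NP [NP [Pron he]] [RelC [Rel who] [VP [V wrote]]]] [PP [P on] [NP [Det the] [N river]]]]]]] [VP [V admired] [NP [Det every] [N scope]]]]
The difference turns on whether NP → NP PP is used at the relevant span, versus an alternative expansion of NP.

6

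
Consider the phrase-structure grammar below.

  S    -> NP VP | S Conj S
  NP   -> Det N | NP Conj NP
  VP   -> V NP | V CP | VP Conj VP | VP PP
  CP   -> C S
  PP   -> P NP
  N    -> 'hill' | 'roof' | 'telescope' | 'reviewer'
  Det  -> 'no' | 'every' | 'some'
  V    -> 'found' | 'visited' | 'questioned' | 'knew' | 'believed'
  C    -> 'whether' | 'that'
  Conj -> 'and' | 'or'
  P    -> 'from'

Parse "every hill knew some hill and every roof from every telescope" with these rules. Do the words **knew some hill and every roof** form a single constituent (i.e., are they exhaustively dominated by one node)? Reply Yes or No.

[S [NP [Det every] [N hill]] [VP [VP [V knew] [NP [NP [Det some] [N hill]] [Conj and] [NP [Det every] [N roof]]]] [PP [P from] [NP [Det every] [N telescope]]]]]
The words 'knew some hill and every roof' are exhaustively dominated by a single VP node (built by VP → V NP), so they form a constituent.

Yes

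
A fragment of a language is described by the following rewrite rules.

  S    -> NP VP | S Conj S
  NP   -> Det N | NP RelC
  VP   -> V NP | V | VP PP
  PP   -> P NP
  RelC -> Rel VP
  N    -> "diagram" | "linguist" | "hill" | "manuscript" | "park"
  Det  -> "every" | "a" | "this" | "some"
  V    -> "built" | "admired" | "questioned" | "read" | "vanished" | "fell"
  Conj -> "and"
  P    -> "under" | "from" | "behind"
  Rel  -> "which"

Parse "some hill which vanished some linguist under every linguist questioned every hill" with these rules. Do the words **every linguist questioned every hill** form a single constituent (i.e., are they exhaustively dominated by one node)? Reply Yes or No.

[S [NP [NP [Det some] [N hill]] [RelC [Rel which] [VP [VP [V vanished] [NP [Det some] [N linguist]]] [PP [P under] [NP [Det every] [N linguist]]]]]] [VP [V questioned] [NP [Det every] [N hill]]]]
The smallest constituent containing 'every linguist questioned every hill' is the S spanning 'some hill which vanished some linguist under every linguist questioned every hill'; no single node in the tree dominates exactly the given words.

No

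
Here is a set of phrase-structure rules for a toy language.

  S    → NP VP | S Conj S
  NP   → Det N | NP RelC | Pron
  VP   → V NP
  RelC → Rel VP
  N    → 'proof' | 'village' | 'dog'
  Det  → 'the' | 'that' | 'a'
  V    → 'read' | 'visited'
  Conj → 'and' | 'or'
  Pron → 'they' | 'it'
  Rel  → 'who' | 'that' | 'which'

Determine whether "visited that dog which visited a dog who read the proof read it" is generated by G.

For S → NP VP, no prefix of the string parses as an NP. The alternative S rule S → S Conj S likewise has no satisfying split.

Ungrammatical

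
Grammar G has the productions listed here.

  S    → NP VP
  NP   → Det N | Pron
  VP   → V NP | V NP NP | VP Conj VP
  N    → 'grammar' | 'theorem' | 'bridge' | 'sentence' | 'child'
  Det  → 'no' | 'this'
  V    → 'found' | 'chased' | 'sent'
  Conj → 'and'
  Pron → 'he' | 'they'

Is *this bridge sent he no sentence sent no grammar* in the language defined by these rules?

For S → NP VP, the only prefix that parses as NP is 'this bridge', but the remainder 'sent he no sentence sent no grammar' is not a VP under these rules.

Ungrammatical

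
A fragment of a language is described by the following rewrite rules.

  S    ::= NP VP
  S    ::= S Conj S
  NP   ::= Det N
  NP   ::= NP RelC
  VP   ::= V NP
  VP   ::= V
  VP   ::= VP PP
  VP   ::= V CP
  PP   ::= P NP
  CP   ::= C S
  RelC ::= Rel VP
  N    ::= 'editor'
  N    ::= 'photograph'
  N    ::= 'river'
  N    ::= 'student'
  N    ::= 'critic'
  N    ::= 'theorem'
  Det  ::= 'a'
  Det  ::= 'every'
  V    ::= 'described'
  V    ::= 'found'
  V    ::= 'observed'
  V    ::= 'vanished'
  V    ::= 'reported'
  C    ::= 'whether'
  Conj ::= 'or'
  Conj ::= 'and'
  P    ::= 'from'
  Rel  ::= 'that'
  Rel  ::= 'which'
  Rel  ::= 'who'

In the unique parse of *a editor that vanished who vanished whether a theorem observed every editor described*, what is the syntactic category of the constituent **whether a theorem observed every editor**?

[S [NP [NP [NP [Det a] [N editor]] [RelC [Rel that] [VP [V vanished]]]] [RelC [Rel who] [VP [V vanished] [CP [C whether] [S [NP [Det a] [N theorem]] [VP [V observed] [NP [Det every] [N editor]]]]]]]] [VP [V described]]]
The span 'whether a theorem observed every editor' is the CP node built by CP → C S.

CP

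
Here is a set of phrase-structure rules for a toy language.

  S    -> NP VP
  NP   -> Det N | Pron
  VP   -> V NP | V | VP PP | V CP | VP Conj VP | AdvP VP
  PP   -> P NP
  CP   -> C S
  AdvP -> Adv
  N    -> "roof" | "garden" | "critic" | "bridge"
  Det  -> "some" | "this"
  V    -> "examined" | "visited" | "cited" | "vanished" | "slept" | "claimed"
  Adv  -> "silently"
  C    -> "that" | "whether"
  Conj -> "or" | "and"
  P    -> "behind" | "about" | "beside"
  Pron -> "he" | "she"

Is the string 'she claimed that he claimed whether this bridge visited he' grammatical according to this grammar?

[S [NP [Pron she]] [VP [V claimed] [CP [C that] [S [NP [Pron he]] [VP [V claimed] [CP [C whether] [S [NP [Det this] [N bridge]] [VP [V visited] [NP [Pron he]]]]]]]]]]
Each bracket corresponds to one application of a listed rule, so the string is derivable from S.

Grammatical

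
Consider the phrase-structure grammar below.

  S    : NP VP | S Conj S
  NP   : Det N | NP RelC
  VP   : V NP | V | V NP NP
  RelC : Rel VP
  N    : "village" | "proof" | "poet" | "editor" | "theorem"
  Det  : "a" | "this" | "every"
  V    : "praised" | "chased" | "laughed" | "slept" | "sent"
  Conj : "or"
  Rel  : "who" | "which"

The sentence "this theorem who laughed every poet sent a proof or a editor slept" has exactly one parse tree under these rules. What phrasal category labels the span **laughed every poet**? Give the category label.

VP

[S [S [NP [NP [Det this] [N theorem]] [RelC [Rel who] [VP [V laughed] [NP [Det every] [N poet]]]]] [VP [V sent] [NP [Det a] [N proof]]]] [Conj or] [S [NP [Det a] [N editor]] [VP [V slept]]]]
The span 'laughed every poet' is the VP node built by VP → V NP.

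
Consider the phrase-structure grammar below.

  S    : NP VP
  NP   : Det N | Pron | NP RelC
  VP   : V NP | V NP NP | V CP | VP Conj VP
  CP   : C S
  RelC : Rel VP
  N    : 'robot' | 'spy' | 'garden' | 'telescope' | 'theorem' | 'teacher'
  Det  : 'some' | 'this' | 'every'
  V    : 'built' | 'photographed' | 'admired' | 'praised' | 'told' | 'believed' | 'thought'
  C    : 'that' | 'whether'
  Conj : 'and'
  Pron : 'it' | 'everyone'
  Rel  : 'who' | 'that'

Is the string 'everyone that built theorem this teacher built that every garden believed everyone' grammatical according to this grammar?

Ungrammatical

A V word can never sit immediately before an N word in any string this grammar generates, so the substring 'built theorem' rules out a derivation.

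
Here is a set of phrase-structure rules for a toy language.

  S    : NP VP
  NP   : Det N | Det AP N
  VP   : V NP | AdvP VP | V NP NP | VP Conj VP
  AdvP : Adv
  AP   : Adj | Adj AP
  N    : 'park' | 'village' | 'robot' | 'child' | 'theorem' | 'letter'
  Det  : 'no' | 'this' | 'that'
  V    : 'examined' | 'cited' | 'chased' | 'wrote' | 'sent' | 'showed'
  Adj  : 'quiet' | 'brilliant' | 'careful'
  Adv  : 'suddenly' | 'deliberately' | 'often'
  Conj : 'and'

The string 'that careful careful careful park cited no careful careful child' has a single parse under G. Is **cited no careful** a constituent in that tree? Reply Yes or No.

[S [NP [Det that] [AP [Adj careful] [AP [Adj careful] [AP [Adj careful]]]] [N park]] [VP [V cited] [NP [Det no] [AP [Adj careful] [AP [Adj careful]]] [N child]]]]
The smallest constituent containing 'cited no careful' is the VP spanning 'cited no careful careful child'; no single node in the tree dominates exactly the given words.

No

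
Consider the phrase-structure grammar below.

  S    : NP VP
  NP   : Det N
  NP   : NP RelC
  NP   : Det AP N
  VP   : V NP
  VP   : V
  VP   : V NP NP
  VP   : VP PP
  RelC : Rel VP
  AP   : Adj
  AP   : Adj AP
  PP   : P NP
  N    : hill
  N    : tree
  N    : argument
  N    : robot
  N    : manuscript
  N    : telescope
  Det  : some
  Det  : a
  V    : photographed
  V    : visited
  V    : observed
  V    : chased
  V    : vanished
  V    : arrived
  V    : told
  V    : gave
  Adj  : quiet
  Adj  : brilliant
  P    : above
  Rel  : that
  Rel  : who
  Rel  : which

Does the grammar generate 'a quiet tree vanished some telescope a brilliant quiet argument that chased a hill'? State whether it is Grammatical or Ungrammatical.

Grammatical

[S [NP [Det a] [AP [Adj quiet]] [N tree]] [VP [V vanished] [NP [Det some] [N telescope]] [NP [NP [Det a] [AP [Adj brilliant] [AP [Adj quiet]]] [N argument]] [RelC [Rel that] [VP [V chased] [NP [Det a] [N hill]]]]]]]
Every word is introduced by a lexical rule and the phrasal rules combine the resulting categories into a single S.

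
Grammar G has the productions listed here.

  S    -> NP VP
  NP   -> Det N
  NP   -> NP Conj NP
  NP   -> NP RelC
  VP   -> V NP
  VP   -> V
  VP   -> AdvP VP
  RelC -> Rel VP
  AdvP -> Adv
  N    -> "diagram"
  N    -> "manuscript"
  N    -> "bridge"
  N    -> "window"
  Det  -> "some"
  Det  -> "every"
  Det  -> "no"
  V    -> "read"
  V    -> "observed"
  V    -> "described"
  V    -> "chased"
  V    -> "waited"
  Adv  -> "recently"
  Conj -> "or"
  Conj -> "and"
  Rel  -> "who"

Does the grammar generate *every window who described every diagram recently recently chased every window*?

S
  NP
    NP
      Det: every
      N: window
    RelC
      Rel: who
      VP
        V: described
        NP
          Det: every
          N: diagram
  VP
    AdvP
      Adv: recently
    VP
      AdvP
        Adv: recently
      VP
        V: chased
        NP
          Det: every
          N: window
The bracketing above is licensed at every node by one of the given productions, with S at the root.

Grammatical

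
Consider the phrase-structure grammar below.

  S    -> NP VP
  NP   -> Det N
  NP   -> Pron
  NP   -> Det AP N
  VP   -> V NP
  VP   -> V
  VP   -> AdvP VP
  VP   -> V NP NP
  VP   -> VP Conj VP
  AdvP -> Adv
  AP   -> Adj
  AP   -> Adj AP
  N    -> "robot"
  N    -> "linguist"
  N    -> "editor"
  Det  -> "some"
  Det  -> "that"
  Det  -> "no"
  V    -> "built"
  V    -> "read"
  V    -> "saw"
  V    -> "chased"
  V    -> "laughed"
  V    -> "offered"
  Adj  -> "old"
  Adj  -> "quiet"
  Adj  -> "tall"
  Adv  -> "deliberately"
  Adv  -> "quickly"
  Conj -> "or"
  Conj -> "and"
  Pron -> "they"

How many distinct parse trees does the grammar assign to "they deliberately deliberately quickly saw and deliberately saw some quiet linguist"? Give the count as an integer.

Two of the 4 distinct bracketings:
[S [NP [Pron they]] [VP [AdvP [Adv deliberately]] [VP [AdvP [Adv deliberately]] [VP [AdvP [Adv quickly]] [VP [VP [V saw]] [Conj and] [VP [AdvP [Adv deliberately]] [VP [V saw] [NP [Det some] [AP [Adj quiet]] [N linguist]]]]]]]]]
[S [NP [Pron they]] [VP [AdvP [Adv deliberately]] [VP [AdvP [Adv deliberately]] [VP [VP [AdvP [Adv quickly]] [VP [V saw]]] [Conj and] [VP [AdvP [Adv deliberately]] [VP [V saw] [NP [Det some] [AP [Adj quiet]] [N linguist]]]]]]]]
The trees differ in how a recursive rule is bracketed over the same span.

4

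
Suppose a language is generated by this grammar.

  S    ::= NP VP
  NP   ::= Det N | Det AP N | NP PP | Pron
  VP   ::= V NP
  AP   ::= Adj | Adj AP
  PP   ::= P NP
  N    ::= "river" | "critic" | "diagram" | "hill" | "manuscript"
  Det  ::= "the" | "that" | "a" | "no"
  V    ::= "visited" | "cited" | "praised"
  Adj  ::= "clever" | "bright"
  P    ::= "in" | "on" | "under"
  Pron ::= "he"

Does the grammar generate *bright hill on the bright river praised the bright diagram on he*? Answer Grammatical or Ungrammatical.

For S → NP VP, no prefix of the string parses as an NP.

Ungrammatical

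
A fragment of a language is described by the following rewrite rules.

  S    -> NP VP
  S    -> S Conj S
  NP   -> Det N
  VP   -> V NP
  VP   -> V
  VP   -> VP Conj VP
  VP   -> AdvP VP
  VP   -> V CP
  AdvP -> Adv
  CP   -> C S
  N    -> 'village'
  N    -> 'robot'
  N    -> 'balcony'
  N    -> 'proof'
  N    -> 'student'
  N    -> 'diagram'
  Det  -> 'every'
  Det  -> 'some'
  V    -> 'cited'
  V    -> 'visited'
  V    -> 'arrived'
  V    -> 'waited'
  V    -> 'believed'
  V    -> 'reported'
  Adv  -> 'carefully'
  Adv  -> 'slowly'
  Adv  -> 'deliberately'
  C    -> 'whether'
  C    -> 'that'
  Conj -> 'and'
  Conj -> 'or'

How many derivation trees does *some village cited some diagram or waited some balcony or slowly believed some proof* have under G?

The two bracketings:
[S [NP [Det some] [N village]] [VP [VP [V cited] [NP [Det some] [N diagram]]] [Conj or] [VP [VP [V waited] [NP [Det some] [N balcony]]] [Conj or] [VP [AdvP [Adv slowly]] [VP [V believed] [NP [Det some] [N proof]]]]]]]
[S [NP [Det some] [N village]] [VP [VP [VP [V cited] [NP [Det some] [N diagram]]] [Conj or] [VP [V waited] [NP [Det some] [N balcony]]]] [Conj or] [VP [AdvP [Adv slowly]] [VP [V believed] [NP [Det some] [N proof]]]]]]
The trees differ in how a recursive rule is bracketed over the same span.

2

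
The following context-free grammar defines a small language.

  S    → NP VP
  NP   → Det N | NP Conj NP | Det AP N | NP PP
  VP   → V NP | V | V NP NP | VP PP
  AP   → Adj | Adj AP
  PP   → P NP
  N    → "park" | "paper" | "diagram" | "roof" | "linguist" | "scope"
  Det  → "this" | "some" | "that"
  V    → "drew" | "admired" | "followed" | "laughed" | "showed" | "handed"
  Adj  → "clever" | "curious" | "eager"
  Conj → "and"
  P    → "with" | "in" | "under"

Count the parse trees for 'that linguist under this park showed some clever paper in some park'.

2

The two bracketings:
[S [NP [NP [Det that] [N linguist]] [PP [P under] [NP [Det this] [N park]]]] [VP [V showed] [NP [NP [Det some] [AP [Adj clever]] [N paper]] [PP [P in] [NP [Det some] [N park]]]]]]
[S [NP [NP [Det that] [N linguist]] [PP [P under] [NP [Det this] [N park]]]] [VP [VP [V showed] [NP [Det some] [AP [Adj clever]] [N paper]]] [PP [P in] [NP [Det some] [N park]]]]]
The difference turns on whether VP → VP PP is used at the relevant span, versus an alternative expansion of VP.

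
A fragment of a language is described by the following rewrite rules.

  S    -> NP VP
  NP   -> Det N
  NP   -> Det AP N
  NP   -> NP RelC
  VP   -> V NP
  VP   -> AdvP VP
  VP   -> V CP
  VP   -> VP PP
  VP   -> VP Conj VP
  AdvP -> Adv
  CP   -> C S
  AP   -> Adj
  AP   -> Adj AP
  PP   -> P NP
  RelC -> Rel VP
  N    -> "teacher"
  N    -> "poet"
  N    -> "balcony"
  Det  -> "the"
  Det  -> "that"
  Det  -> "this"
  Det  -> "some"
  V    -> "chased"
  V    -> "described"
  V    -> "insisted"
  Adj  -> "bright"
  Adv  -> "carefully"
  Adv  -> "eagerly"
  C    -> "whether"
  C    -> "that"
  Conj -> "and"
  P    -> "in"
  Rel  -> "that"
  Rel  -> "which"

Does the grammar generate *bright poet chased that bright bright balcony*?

Ungrammatical

For S → NP VP, no prefix of the string parses as an NP.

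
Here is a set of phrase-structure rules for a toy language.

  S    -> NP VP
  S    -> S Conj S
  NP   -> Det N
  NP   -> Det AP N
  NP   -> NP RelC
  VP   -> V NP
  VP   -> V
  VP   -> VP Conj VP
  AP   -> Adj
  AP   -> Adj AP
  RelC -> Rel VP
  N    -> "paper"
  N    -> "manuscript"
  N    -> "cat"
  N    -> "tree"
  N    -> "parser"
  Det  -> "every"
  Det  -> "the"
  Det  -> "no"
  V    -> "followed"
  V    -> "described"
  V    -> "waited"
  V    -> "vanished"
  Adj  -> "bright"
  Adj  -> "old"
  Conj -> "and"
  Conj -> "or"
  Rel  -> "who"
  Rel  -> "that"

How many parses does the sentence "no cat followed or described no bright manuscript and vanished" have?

The two bracketings:
[S [NP [Det no] [N cat]] [VP [VP [V followed]] [Conj or] [VP [VP [V described] [NP [Det no] [AP [Adj bright]] [N manuscript]]] [Conj and] [VP [V vanished]]]]]
[S [NP [Det no] [N cat]] [VP [VP [VP [V followed]] [Conj or] [VP [V described] [NP [Det no] [AP [Adj bright]] [N manuscript]]]] [Conj and] [VP [V vanished]]]]
The trees differ in how a recursive rule is bracketed over the same span.

2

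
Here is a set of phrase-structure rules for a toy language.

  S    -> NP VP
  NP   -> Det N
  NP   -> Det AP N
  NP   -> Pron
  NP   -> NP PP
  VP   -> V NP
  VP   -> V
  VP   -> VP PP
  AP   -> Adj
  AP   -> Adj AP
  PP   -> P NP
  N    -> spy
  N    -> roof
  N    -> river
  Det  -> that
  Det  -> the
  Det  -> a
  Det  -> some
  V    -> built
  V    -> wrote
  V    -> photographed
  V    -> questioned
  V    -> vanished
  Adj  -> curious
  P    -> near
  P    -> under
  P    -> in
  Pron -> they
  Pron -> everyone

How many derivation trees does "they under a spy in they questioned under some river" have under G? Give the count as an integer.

The two bracketings:
[S [NP [NP [Pron they]] [PP [P under] [NP [NP [Det a] [N spy]] [PP [P in] [NP [Pron they]]]]]] [VP [VP [V questioned]] [PP [P under] [NP [Det some] [N river]]]]]
[S [NP [NP [NP [Pron they]] [PP [P under] [NP [Det a] [N spy]]]] [PP [P in] [NP [Pron they]]]] [VP [VP [V questioned]] [PP [P under] [NP [Det some] [N river]]]]]
The trees differ in how a recursive rule is bracketed over the same span.

2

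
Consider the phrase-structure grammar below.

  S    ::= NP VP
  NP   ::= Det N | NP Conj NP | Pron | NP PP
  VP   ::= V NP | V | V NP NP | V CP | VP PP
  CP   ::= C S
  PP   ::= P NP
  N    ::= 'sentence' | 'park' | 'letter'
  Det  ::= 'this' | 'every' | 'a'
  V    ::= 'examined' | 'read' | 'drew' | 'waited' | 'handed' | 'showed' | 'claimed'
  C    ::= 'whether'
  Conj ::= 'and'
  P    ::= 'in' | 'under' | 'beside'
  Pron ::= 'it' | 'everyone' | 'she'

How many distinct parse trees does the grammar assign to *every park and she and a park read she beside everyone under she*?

10

Two of the 10 distinct bracketings:
[S [NP [NP [Det every] [N park]] [Conj and] [NP [NP [Pron she]] [Conj and] [NP [Det a] [N park]]]] [VP [V read] [NP [NP [Pron she]] [PP [P beside] [NP [NP [Pron everyone]] [PP [P under] [NP [Pron she]]]]]]]]
[S [NP [NP [Det every] [N park]] [Conj and] [NP [NP [Pron she]] [Conj and] [NP [Det a] [N park]]]] [VP [V read] [NP [NP [NP [Pron she]] [PP [P beside] [NP [Pron everyone]]]] [PP [P under] [NP [Pron she]]]]]]
The trees differ in how a recursive rule is bracketed over the same span.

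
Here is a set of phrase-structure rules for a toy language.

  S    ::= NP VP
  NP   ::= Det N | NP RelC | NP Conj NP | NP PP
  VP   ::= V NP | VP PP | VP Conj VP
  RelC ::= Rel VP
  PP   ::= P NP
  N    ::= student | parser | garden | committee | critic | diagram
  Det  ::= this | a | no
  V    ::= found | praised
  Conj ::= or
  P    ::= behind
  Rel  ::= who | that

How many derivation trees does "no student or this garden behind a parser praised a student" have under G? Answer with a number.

2

The two bracketings:
[S [NP [NP [Det no] [N student]] [Conj or] [NP [NP [Det this] [N garden]] [PP [P behind] [NP [Det a] [N parser]]]]] [VP [V praised] [NP [Det a] [N student]]]]
[S [NP [NP [NP [Det no] [N student]] [Conj or] [NP [Det this] [N garden]]] [PP [P behind] [NP [Det a] [N parser]]]] [VP [V praised] [NP [Det a] [N student]]]]
The trees differ in how a recursive rule is bracketed over the same span.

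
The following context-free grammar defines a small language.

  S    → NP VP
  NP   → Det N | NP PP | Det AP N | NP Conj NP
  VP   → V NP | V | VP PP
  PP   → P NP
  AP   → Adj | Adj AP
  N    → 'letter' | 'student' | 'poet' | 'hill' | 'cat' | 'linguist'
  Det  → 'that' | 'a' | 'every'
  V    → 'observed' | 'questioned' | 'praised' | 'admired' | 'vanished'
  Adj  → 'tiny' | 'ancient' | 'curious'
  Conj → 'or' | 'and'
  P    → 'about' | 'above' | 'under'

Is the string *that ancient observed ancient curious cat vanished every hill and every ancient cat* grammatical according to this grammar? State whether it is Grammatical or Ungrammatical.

An Adj word can never sit immediately before a V word in any string this grammar generates, so the substring 'ancient observed' rules out a derivation.

Ungrammatical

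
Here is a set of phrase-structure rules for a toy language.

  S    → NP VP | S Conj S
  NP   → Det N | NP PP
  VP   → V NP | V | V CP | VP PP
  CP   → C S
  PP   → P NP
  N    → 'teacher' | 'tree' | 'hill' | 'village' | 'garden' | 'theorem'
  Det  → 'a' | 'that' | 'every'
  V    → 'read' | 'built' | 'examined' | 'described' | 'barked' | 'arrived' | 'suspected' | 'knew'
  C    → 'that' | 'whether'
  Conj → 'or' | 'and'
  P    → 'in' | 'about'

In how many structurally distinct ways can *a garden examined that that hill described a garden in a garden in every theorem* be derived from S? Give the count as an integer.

9

Two of the 9 distinct bracketings:
[S [NP [Det a] [N garden]] [VP [V examined] [CP [C that] [S [NP [Det that] [N hill]] [VP [V described] [NP [NP [Det a] [N garden]] [PP [P in] [NP [NP [Det a] [N garden]] [PP [P in] [NP [Det every] [N theorem]]]]]]]]]]]
[S [NP [Det a] [N garden]] [VP [V examined] [CP [C that] [S [NP [Det that] [N hill]] [VP [V described] [NP [NP [NP [Det a] [N garden]] [PP [P in] [NP [Det a] [N garden]]]] [PP [P in] [NP [Det every] [N theorem]]]]]]]]]
The trees differ in how a recursive rule is bracketed over the same span.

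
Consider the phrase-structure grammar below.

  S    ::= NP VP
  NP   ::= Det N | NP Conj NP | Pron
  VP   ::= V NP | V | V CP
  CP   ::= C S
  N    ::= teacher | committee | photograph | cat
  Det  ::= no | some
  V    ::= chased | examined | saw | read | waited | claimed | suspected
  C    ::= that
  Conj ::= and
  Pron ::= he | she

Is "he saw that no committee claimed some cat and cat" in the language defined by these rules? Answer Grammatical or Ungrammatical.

Ungrammatical

A Conj word can never sit immediately before an N word in any string this grammar generates, so the substring 'and cat' rules out a derivation.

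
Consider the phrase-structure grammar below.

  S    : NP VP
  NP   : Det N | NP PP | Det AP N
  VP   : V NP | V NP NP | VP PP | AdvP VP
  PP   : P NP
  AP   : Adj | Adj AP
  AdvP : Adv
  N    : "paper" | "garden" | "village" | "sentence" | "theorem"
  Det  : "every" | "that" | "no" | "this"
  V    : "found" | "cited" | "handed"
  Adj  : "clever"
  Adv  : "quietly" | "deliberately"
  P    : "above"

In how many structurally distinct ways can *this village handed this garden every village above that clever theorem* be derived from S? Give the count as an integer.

The two bracketings:
[S [NP [Det this] [N village]] [VP [V handed] [NP [Det this] [N garden]] [NP [NP [Det every] [N village]] [PP [P above] [NP [Det that] [AP [Adj clever]] [N theorem]]]]]]
[S [NP [Det this] [N village]] [VP [VP [V handed] [NP [Det this] [N garden]] [NP [Det every] [N village]]] [PP [P above] [NP [Det that] [AP [Adj clever]] [N theorem]]]]]
The difference turns on whether NP → NP PP is used at the relevant span, versus an alternative expansion of NP.

2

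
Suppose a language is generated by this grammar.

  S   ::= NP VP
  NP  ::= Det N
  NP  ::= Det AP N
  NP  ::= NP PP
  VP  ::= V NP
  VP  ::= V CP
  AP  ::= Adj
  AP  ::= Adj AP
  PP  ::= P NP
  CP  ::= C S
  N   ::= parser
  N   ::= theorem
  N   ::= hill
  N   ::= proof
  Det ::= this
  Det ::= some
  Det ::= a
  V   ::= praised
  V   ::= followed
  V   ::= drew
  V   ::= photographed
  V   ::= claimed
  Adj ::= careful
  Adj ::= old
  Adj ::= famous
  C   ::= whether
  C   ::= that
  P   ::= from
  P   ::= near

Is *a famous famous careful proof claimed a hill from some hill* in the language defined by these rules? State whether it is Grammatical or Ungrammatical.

Grammatical

S
  NP
    Det: a
    AP
      Adj: famous
      AP
        Adj: famous
        AP
          Adj: careful
    N: proof
  VP
    V: claimed
    NP
      NP
        Det: a
        N: hill
      PP
        P: from
        NP
          Det: some
          N: hill
The bracketing above is licensed at every node by one of the given productions, with S at the root.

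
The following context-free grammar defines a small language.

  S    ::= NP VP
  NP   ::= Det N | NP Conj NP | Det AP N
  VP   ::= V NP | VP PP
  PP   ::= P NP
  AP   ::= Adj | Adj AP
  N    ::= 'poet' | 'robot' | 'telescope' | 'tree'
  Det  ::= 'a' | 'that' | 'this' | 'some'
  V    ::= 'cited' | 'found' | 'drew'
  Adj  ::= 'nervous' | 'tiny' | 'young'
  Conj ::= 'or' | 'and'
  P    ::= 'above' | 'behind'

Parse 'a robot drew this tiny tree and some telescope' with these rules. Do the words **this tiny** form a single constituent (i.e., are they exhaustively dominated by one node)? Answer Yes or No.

[S [NP [Det a] [N robot]] [VP [V drew] [NP [NP [Det this] [AP [Adj tiny]] [N tree]] [Conj and] [NP [Det some] [N telescope]]]]]
The smallest constituent containing 'this tiny' is the NP spanning 'this tiny tree'; no single node in the tree dominates exactly the given words.

No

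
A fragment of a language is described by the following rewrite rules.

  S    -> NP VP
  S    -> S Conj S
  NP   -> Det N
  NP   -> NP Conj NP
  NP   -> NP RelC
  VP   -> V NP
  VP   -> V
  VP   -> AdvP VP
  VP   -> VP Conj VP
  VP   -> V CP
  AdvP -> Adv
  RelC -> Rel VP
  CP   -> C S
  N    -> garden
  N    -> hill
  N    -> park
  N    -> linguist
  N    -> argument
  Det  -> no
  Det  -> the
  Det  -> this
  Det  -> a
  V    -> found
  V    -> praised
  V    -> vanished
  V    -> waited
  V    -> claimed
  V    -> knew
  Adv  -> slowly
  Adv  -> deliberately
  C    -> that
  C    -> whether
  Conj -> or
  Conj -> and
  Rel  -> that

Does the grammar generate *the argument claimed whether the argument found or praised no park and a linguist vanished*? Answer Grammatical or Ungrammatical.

Grammatical

S
  NP
    Det: the
    N: argument
  VP
    V: claimed
    CP
      C: whether
      S
        S
          NP
            Det: the
            N: argument
          VP
            VP
              V: found
            Conj: or
            VP
              V: praised
              NP
                Det: no
                N: park
        Conj: and
        S
          NP
            Det: a
            N: linguist
          VP
            V: vanished
Each bracket corresponds to one application of a listed rule, so the string is derivable from S.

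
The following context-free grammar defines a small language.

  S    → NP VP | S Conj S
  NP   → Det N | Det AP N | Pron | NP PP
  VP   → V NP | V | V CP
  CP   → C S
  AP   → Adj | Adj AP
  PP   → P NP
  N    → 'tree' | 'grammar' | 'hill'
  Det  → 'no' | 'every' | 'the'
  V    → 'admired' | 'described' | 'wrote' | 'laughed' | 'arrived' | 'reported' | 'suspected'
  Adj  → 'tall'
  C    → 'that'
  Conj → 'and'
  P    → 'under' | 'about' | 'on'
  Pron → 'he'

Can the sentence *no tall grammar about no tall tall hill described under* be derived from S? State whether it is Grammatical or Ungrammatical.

A V word can never sit immediately before a P word in any string this grammar generates, so the substring 'described under' rules out a derivation.

Ungrammatical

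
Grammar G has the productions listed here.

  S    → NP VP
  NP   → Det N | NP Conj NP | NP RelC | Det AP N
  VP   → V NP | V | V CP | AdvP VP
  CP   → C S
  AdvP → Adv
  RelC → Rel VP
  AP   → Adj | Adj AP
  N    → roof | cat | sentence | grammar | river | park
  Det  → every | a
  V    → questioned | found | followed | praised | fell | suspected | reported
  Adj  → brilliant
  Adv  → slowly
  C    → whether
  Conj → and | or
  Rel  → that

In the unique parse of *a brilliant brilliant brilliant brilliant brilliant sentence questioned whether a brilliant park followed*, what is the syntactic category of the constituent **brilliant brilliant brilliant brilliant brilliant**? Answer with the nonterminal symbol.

AP

[S [NP [Det a] [AP [Adj brilliant] [AP [Adj brilliant] [AP [Adj brilliant] [AP [Adj brilliant] [AP [Adj brilliant]]]]]] [N sentence]] [VP [V questioned] [CP [C whether] [S [NP [Det a] [AP [Adj brilliant]] [N park]] [VP [V followed]]]]]]
The span 'brilliant brilliant brilliant brilliant brilliant' is the AP node built by AP → Adj AP.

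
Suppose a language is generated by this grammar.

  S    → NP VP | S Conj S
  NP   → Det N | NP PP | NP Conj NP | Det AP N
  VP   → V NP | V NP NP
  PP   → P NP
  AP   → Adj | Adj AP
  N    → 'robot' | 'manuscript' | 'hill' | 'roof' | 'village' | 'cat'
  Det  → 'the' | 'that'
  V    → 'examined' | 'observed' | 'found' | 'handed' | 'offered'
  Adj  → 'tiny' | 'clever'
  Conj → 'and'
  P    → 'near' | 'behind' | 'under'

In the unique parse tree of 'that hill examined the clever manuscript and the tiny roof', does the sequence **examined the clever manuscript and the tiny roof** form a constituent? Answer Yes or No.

Yes

[S [NP [Det that] [N hill]] [VP [V examined] [NP [NP [Det the] [AP [Adj clever]] [N manuscript]] [Conj and] [NP [Det the] [AP [Adj tiny]] [N roof]]]]]
The words 'examined the clever manuscript and the tiny roof' are exhaustively dominated by a single VP node (built by VP → V NP), so they form a constituent.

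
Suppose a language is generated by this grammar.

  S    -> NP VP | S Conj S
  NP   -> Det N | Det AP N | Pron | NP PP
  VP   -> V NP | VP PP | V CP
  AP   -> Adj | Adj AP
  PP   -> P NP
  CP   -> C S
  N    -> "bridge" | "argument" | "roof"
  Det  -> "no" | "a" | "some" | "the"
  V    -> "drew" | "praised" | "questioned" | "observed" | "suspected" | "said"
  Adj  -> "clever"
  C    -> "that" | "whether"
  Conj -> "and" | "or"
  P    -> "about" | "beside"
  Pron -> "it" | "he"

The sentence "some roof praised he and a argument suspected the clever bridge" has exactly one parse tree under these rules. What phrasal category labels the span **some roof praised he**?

S
  S
    NP
      Det: some
      N: roof
    VP
      V: praised
      NP
        Pron: he
  Conj: and
  S
    NP
      Det: a
      N: argument
    VP
      V: suspected
      NP
        Det: the
        AP
          Adj: clever
        N: bridge
The span 'some roof praised he' is the S node built by S → NP VP.

S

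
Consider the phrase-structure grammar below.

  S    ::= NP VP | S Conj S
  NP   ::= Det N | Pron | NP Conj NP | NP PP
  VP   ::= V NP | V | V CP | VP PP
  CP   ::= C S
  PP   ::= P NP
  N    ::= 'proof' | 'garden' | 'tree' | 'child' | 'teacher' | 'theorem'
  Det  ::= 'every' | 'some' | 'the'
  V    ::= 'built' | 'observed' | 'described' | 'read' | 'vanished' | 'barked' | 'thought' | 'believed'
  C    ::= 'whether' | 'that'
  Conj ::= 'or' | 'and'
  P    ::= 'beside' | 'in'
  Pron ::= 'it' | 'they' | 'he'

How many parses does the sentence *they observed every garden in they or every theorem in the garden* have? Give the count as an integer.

10

Two of the 10 distinct bracketings:
[S [NP [Pron they]] [VP [V observed] [NP [NP [NP [Det every] [N garden]] [PP [P in] [NP [Pron they]]]] [Conj or] [NP [NP [Det every] [N theorem]] [PP [P in] [NP [Det the] [N garden]]]]]]]
[S [NP [Pron they]] [VP [V observed] [NP [NP [Det every] [N garden]] [PP [P in] [NP [NP [Pron they]] [Conj or] [NP [NP [Det every] [N theorem]] [PP [P in] [NP [Det the] [N garden]]]]]]]]]
The trees differ in how a recursive rule is bracketed over the same span.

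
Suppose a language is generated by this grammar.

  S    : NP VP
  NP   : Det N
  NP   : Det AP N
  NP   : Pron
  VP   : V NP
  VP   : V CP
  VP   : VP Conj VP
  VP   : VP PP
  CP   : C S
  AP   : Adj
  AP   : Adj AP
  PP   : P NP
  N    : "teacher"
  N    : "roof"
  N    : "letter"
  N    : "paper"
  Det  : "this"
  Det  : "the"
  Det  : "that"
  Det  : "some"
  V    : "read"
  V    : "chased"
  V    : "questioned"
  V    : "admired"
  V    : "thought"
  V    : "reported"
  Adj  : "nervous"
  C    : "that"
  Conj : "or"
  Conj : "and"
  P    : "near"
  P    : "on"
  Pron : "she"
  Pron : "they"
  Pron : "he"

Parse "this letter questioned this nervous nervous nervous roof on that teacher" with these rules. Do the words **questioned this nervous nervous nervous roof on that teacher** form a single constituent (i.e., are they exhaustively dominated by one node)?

Yes

[S [NP [Det this] [N letter]] [VP [VP [V questioned] [NP [Det this] [AP [Adj nervous] [AP [Adj nervous] [AP [Adj nervous]]]] [N roof]]] [PP [P on] [NP [Det that] [N teacher]]]]]
The words 'questioned this nervous nervous nervous roof on that teacher' are exhaustively dominated by a single VP node (built by VP → VP PP), so they form a constituent.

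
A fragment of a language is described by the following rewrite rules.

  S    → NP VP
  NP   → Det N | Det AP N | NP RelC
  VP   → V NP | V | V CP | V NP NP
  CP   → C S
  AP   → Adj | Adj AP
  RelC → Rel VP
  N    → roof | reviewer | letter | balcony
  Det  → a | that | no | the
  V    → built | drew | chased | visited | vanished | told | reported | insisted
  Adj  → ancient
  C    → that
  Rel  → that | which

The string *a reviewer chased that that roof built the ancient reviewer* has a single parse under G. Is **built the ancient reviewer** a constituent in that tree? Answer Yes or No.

[S [NP [Det a] [N reviewer]] [VP [V chased] [CP [C that] [S [NP [Det that] [N roof]] [VP [V built] [NP [Det the] [AP [Adj ancient]] [N reviewer]]]]]]]
The words 'built the ancient reviewer' are exhaustively dominated by a single VP node (built by VP → V NP), so they form a constituent.

Yes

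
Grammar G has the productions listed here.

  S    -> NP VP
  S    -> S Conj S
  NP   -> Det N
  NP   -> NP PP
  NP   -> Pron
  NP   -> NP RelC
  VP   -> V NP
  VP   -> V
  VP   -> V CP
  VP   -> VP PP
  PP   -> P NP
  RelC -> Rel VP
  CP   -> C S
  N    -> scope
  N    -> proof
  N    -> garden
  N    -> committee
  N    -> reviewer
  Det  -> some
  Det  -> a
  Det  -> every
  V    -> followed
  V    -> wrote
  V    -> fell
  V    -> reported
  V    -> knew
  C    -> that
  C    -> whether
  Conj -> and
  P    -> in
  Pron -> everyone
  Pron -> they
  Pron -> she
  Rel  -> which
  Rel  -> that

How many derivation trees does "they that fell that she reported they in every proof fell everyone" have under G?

Two of the 4 distinct bracketings:
[S [NP [NP [NP [Pron they]] [RelC [Rel that] [VP [V fell] [CP [C that] [S [NP [Pron she]] [VP [V reported] [NP [Pron they]]]]]]]] [PP [P in] [NP [Det every] [N proof]]]] [VP [V fell] [NP [Pron everyone]]]]
[S [NP [NP [Pron they]] [RelC [Rel that] [VP [V fell] [CP [C that] [S [NP [Pron she]] [VP [V reported] [NP [NP [Pron they]] [PP [P in] [NP [Det every] [N proof]]]]]]]]]] [VP [V fell] [NP [Pron everyone]]]]
The trees differ in how a recursive rule is bracketed over the same span.

4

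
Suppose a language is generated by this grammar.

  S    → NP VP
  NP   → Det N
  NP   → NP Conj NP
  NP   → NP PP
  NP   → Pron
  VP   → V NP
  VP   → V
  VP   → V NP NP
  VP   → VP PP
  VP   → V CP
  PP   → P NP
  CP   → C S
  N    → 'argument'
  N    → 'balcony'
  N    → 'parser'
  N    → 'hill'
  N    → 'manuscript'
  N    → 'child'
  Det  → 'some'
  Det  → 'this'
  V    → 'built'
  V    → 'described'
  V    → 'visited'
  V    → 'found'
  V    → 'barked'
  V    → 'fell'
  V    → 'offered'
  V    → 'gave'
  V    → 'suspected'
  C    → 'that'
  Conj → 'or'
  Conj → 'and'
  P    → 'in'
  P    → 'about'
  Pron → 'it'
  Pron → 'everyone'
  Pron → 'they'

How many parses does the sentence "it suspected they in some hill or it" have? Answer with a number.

Two of the 3 distinct bracketings:
[S [NP [Pron it]] [VP [V suspected] [NP [NP [NP [Pron they]] [PP [P in] [NP [Det some] [N hill]]]] [Conj or] [NP [Pron it]]]]]
[S [NP [Pron it]] [VP [V suspected] [NP [NP [Pron they]] [PP [P in] [NP [NP [Det some] [N hill]] [Conj or] [NP [Pron it]]]]]]]
The trees differ in how a recursive rule is bracketed over the same span.

3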